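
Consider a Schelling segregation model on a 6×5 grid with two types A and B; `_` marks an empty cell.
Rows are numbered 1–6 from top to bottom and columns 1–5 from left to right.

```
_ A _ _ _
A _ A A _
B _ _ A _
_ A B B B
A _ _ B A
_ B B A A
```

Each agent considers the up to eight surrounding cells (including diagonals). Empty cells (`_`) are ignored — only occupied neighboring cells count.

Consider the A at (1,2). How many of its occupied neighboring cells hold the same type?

2

Occupied neighbors of (1,2): (2,1)=A, (2,3)=A.
Same type (A): 2 of 2.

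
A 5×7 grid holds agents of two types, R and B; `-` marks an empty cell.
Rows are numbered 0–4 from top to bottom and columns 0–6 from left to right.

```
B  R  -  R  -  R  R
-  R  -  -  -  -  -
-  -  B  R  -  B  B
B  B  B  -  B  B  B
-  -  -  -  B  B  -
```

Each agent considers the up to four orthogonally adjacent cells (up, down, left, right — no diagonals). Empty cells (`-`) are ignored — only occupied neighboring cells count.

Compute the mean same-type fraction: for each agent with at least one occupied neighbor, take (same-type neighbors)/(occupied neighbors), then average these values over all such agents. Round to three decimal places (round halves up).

Row 0: (0,0)B 0/1 · (0,1)R 1/2 · (0,3)R — no occupied neighbors · (0,5)R 1/1 · (0,6)R 1/1
Row 1: (1,1)R 1/1
Row 2: (2,2)B 1/2 · (2,3)R 0/1 · (2,5)B 2/2 · (2,6)B 2/2
Row 3: (3,0)B 1/1 · (3,1)B 2/2 · (3,2)B 2/2 · (3,4)B 2/2 · (3,5)B 4/4 · (3,6)B 2/2
Row 4: (4,4)B 2/2 · (4,5)B 2/2
Sum over 17 agents: 0/1 + 1/2 + 1/1 + 1/1 + 1/1 + 1/2 + 0/1 + 2/2 + 2/2 + 1/1 + 2/2 + 2/2 + 2/2 + 4/4 + 2/2 + 2/2 + 2/2 = 14; mean = 14 ÷ 17 = 14/17 = 0.823529… → 0.824.

0.824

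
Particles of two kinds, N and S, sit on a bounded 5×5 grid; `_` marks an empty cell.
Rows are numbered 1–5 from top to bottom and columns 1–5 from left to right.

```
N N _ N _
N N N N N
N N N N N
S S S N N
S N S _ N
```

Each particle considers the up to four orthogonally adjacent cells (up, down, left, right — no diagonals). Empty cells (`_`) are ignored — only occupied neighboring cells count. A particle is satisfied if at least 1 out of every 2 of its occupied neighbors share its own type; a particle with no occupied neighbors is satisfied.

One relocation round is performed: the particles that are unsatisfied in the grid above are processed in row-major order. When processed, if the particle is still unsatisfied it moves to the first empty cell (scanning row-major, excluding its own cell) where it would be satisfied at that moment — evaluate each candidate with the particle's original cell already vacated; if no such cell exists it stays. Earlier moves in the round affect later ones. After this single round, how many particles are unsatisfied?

Initially unsatisfied (in order): (5,2).
  (5,2) → (1,3).
Resulting grid:
N N N N _
N N N N N
N N N N N
S S S N N
S _ S _ N
All satisfied now.

0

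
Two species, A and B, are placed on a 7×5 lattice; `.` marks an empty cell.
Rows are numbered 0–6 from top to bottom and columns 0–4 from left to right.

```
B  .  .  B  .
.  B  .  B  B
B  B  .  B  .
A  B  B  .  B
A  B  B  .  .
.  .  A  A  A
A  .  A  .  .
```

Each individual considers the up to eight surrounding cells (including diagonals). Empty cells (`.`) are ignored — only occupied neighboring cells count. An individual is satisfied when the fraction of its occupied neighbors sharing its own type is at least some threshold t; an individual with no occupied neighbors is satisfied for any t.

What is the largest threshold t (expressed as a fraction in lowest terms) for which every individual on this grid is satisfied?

Row 0: (0,0)B 1/1 · (0,3)B 2/2
Row 1: (1,1)B 3/3 · (1,3)B 3/3 · (1,4)B 3/3
Row 2: (2,0)B 3/4 · (2,1)B 4/5 · (2,3)B 4/4
Row 3: (3,0)A 1/5 · (3,1)B 5/7 · (3,2)B 5/5 · (3,4)B 1/1
Row 4: (4,0)A 1/3 · (4,1)B 3/6 · (4,2)B 3/5
Row 5: (5,2)A 2/4 · (5,3)A 3/4 · (5,4)A 1/1
Row 6: (6,0)A — no occupied neighbors · (6,2)A 2/2
The smallest same-type fraction is 1/5 at (3,0), which reduces to 1/5. Any threshold above that leaves this individual unsatisfied.

1/5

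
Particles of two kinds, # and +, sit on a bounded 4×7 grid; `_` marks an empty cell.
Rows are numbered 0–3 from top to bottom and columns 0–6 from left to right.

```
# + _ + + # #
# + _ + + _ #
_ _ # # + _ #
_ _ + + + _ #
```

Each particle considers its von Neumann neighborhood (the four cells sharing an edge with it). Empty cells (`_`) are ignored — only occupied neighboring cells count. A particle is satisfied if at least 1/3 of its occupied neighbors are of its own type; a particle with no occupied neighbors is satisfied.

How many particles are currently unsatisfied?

1

(0,0)# 1/2 ✓
(0,1)+ 1/2 ✓
(0,3)+ 2/2 ✓
(0,4)+ 2/3 ✓
(0,5)# 1/2 ✓
(0,6)# 2/2 ✓
(1,0)# 1/2 ✓
(1,1)+ 1/2 ✓
(1,3)+ 2/3 ✓
(1,4)+ 3/3 ✓
(1,6)# 2/2 ✓
(2,2)# 1/2 ✓
(2,3)# 1/4 ✗
(2,4)+ 2/3 ✓
(2,6)# 2/2 ✓
(3,2)+ 1/2 ✓
(3,3)+ 2/3 ✓
(3,4)+ 2/2 ✓
(3,6)# 1/1 ✓
Unsatisfied: (2,3) — 1 in total.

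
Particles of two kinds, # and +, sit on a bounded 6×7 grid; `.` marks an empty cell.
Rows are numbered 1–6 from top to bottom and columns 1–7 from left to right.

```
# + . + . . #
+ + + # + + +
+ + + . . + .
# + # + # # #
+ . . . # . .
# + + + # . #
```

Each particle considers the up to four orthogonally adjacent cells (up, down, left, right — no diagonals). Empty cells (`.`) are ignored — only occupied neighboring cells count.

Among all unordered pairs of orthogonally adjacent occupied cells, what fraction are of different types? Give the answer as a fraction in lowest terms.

Scan each occupied cell's neighbors to the right and below so each pair is counted once.
Row 1: #(1,1)–+(1,2)≠ #(1,1)–+(2,1)≠ +(1,2)–+(2,2)= +(1,4)–#(2,4)≠ #(1,7)–+(2,7)≠  → 4/5 unlike.
Row 2: +(2,1)–+(2,2)= +(2,1)–+(3,1)= +(2,2)–+(2,3)= +(2,2)–+(3,2)= +(2,3)–#(2,4)≠ +(2,3)–+(3,3)= #(2,4)–+(2,5)≠ +(2,5)–+(2,6)= +(2,6)–+(2,7)= +(2,6)–+(3,6)=  → 2/10 unlike.
Row 3: +(3,1)–+(3,2)= +(3,1)–#(4,1)≠ +(3,2)–+(3,3)= +(3,2)–+(4,2)= +(3,3)–#(4,3)≠ +(3,6)–#(4,6)≠  → 3/6 unlike.
Row 4: #(4,1)–+(4,2)≠ #(4,1)–+(5,1)≠ +(4,2)–#(4,3)≠ #(4,3)–+(4,4)≠ +(4,4)–#(4,5)≠ #(4,5)–#(4,6)= #(4,5)–#(5,5)= #(4,6)–#(4,7)=  → 5/8 unlike.
Row 5: +(5,1)–#(6,1)≠ #(5,5)–#(6,5)=  → 1/2 unlike.
Row 6: #(6,1)–+(6,2)≠ +(6,2)–+(6,3)= +(6,3)–+(6,4)= +(6,4)–#(6,5)≠  → 2/4 unlike.
Total adjacent occupied pairs: 35; unlike-type pairs: 17.
17/35 is already in lowest terms.

17/35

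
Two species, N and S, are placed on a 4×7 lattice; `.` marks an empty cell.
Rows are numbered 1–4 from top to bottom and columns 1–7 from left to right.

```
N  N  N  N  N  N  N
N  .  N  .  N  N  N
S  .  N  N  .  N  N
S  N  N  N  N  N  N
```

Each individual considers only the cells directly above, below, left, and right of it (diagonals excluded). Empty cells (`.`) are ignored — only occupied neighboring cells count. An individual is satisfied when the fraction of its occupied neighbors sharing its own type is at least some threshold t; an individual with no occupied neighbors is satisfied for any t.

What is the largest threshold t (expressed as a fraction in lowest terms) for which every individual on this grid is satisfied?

1/2

Row 1: (1,1)N 2/2 · (1,2)N 2/2 · (1,3)N 3/3 · (1,4)N 2/2 · (1,5)N 3/3 · (1,6)N 3/3 · (1,7)N 2/2
Row 2: (2,1)N 1/2 · (2,3)N 2/2 · (2,5)N 2/2 · (2,6)N 4/4 · (2,7)N 3/3
Row 3: (3,1)S 1/2 · (3,3)N 3/3 · (3,4)N 2/2 · (3,6)N 3/3 · (3,7)N 3/3
Row 4: (4,1)S 1/2 · (4,2)N 1/2 · (4,3)N 3/3 · (4,4)N 3/3 · (4,5)N 2/2 · (4,6)N 3/3 · (4,7)N 2/2
The smallest same-type fraction is 1/2 at (2,1), which reduces to 1/2. Any threshold above that leaves this individual unsatisfied.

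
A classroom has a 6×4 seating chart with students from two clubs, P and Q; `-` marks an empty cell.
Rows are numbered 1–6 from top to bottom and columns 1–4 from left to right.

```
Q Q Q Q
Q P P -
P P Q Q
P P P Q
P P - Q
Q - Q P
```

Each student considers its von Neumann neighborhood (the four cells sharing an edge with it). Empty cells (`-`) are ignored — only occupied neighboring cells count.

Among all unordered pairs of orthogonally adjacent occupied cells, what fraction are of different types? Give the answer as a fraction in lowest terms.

11/28

Scan each occupied cell's neighbors to the right and below so each pair is counted once.
Row 1: Q(1,1)–Q(1,2)= Q(1,1)–Q(2,1)= Q(1,2)–Q(1,3)= Q(1,2)–P(2,2)≠ Q(1,3)–Q(1,4)= Q(1,3)–P(2,3)≠  → 2/6 unlike.
Row 2: Q(2,1)–P(2,2)≠ Q(2,1)–P(3,1)≠ P(2,2)–P(2,3)= P(2,2)–P(3,2)= P(2,3)–Q(3,3)≠  → 3/5 unlike.
Row 3: P(3,1)–P(3,2)= P(3,1)–P(4,1)= P(3,2)–Q(3,3)≠ P(3,2)–P(4,2)= Q(3,3)–Q(3,4)= Q(3,3)–P(4,3)≠ Q(3,4)–Q(4,4)=  → 2/7 unlike.
Row 4: P(4,1)–P(4,2)= P(4,1)–P(5,1)= P(4,2)–P(4,3)= P(4,2)–P(5,2)= P(4,3)–Q(4,4)≠ Q(4,4)–Q(5,4)=  → 1/6 unlike.
Row 5: P(5,1)–P(5,2)= P(5,1)–Q(6,1)≠ Q(5,4)–P(6,4)≠  → 2/3 unlike.
Row 6: Q(6,3)–P(6,4)≠  → 1/1 unlike.
Total adjacent occupied pairs: 28; unlike-type pairs: 11.
11/28 is already in lowest terms.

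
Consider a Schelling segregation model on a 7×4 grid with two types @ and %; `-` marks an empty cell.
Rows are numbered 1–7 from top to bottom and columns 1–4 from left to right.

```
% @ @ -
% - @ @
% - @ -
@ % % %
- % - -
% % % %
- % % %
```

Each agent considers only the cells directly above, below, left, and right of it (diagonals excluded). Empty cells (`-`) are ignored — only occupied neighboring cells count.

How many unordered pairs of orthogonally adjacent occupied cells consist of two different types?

4

Scan each occupied cell's neighbors to the right and below so each pair is counted once.
From row 1: 1 unlike of 4 pairs (running 1/4).
From row 2: 0 unlike of 3 pairs (running 1/7).
From row 3: 2 unlike of 2 pairs (running 3/9).
From row 4: 1 unlike of 4 pairs (running 4/13).
From row 5: 0 unlike of 1 pairs (running 4/14).
From row 6: 0 unlike of 6 pairs (running 4/20).
From row 7: 0 unlike of 2 pairs (running 4/22).
Total adjacent occupied pairs: 22; unlike-type pairs: 4.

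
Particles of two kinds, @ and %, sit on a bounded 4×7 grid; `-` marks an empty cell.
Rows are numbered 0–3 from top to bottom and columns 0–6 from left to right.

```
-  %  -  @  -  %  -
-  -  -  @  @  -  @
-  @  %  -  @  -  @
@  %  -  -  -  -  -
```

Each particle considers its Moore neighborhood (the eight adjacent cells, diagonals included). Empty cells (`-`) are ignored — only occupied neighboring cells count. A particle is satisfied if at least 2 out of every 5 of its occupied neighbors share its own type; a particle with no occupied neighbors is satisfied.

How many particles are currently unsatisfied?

Row 0: (0,1)% 0/0 ok · (0,3)@ 2/2 ok · (0,5)% 0/2 unhappy
Row 1: (1,3)@ 3/4 ok · (1,4)@ 3/4 ok · (1,6)@ 1/2 ok
Row 2: (2,1)@ 1/3 unhappy · (2,2)% 1/3 unhappy · (2,4)@ 2/2 ok · (2,6)@ 1/1 ok
Row 3: (3,0)@ 1/2 ok · (3,1)% 1/3 unhappy
Unsatisfied: (0,5), (2,1), (2,2), (3,1) — 4 in total.

4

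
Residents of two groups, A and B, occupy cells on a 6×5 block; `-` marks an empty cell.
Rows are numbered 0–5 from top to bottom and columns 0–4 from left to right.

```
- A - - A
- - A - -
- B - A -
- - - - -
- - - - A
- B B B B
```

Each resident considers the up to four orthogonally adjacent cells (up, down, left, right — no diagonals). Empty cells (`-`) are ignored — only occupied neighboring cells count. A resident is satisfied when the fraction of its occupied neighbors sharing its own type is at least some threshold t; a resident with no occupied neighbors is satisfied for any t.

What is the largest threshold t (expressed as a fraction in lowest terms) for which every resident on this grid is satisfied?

(0,1)A — no occupied neighbors
(0,4)A — no occupied neighbors
(1,2)A — no occupied neighbors
(2,1)B — no occupied neighbors
(2,3)A — no occupied neighbors
(4,4)A 0/1
(5,1)B 1/1
(5,2)B 2/2
(5,3)B 2/2
(5,4)B 1/2
The smallest same-type fraction is 0/1 at (4,4), which reduces to 0/1. Any threshold above that leaves this resident unsatisfied.

0/1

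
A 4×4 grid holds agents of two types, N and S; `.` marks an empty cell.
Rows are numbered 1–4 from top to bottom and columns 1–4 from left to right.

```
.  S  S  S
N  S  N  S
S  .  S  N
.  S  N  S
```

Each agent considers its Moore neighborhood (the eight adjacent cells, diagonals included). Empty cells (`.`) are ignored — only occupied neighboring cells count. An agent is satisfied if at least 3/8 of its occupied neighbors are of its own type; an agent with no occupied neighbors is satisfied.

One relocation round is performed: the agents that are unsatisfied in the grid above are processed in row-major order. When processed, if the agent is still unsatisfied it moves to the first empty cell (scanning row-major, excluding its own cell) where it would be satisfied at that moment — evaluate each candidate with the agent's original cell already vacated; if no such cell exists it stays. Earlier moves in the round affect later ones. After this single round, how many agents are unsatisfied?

3

Initially unsatisfied (in order): (2,1), (2,3), (4,3), (4,4).
  (2,1): no empty cell satisfies it; stays.
  (2,3): no empty cell satisfies it; stays.
  (4,3): no empty cell satisfies it; stays.
  (4,4) → (1,1).
Resulting grid:
S S S S
N S N S
S . S N
. S N .
Unsatisfied now: (2,1), (2,3), (4,3).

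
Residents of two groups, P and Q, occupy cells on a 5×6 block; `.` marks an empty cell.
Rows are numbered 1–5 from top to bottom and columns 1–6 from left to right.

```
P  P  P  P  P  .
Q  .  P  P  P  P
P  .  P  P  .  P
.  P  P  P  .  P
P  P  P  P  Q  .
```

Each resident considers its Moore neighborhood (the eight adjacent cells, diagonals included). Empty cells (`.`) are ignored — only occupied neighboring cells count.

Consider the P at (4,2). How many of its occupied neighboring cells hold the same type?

Occupied neighbors of (4,2): (3,1)=P, (3,3)=P, (4,3)=P, (5,1)=P, (5,2)=P, (5,3)=P.
Same type (P): 6 of 6.

6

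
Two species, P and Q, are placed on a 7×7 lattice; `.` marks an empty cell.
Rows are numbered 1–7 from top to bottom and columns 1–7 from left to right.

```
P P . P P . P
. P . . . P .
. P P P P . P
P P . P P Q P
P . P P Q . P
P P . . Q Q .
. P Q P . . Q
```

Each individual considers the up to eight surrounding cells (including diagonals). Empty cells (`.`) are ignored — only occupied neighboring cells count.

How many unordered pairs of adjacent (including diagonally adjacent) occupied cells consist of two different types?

Scan each occupied cell's neighbors to the right and below (and the two forward diagonals) so each pair is counted once.
Row 1: P(1,1)–P(1,2)= P(1,1)–P(2,2)= P(1,2)–P(2,2)= P(1,4)–P(1,5)= P(1,5)–P(2,6)= P(1,7)–P(2,6)=  → 0/6 unlike.
Row 2: P(2,2)–P(3,2)= P(2,2)–P(3,3)= P(2,6)–P(3,7)= P(2,6)–P(3,5)=  → 0/4 unlike.
Row 3: P(3,2)–P(3,3)= P(3,2)–P(4,2)= P(3,2)–P(4,1)= P(3,3)–P(3,4)= P(3,3)–P(4,4)= P(3,3)–P(4,2)= P(3,4)–P(3,5)= P(3,4)–P(4,4)= P(3,4)–P(4,5)= P(3,5)–P(4,5)= P(3,5)–Q(4,6)≠ P(3,5)–P(4,4)= P(3,7)–P(4,7)= P(3,7)–Q(4,6)≠  → 2/14 unlike.
Row 4: P(4,1)–P(4,2)= P(4,1)–P(5,1)= P(4,2)–P(5,3)= P(4,2)–P(5,1)= P(4,4)–P(4,5)= P(4,4)–P(5,4)= P(4,4)–Q(5,5)≠ P(4,4)–P(5,3)= P(4,5)–Q(4,6)≠ P(4,5)–Q(5,5)≠ P(4,5)–P(5,4)= Q(4,6)–P(4,7)≠ Q(4,6)–P(5,7)≠ Q(4,6)–Q(5,5)= P(4,7)–P(5,7)=  → 5/15 unlike.
Row 5: P(5,1)–P(6,1)= P(5,1)–P(6,2)= P(5,3)–P(5,4)= P(5,3)–P(6,2)= P(5,4)–Q(5,5)≠ P(5,4)–Q(6,5)≠ Q(5,5)–Q(6,5)= Q(5,5)–Q(6,6)= P(5,7)–Q(6,6)≠  → 3/9 unlike.
Row 6: P(6,1)–P(6,2)= P(6,1)–P(7,2)= P(6,2)–P(7,2)= P(6,2)–Q(7,3)≠ Q(6,5)–Q(6,6)= Q(6,5)–P(7,4)≠ Q(6,6)–Q(7,7)=  → 2/7 unlike.
Row 7: P(7,2)–Q(7,3)≠ Q(7,3)–P(7,4)≠  → 2/2 unlike.
Total adjacent occupied pairs: 57; unlike-type pairs: 14.

14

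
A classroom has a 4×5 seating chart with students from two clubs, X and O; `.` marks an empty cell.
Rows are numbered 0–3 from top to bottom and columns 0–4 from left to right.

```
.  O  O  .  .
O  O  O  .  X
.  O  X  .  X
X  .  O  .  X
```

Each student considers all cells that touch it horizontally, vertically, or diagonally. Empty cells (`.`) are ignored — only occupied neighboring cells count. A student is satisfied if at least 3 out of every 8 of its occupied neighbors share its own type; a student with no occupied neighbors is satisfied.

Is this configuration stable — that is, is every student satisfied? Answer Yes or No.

No

Row 0: (0,1)O 4/4 ✓ · (0,2)O 3/3 ✓
Row 1: (1,0)O 3/3 ✓ · (1,1)O 5/6 ✓ · (1,2)O 4/5 ✓ · (1,4)X 1/1 ✓
Row 2: (2,1)O 4/6 ✓ · (2,2)X 0/4 ✗ · (2,4)X 2/2 ✓
Row 3: (3,0)X 0/1 ✗ · (3,2)O 1/2 ✓ · (3,4)X 1/1 ✓
For instance (2,2) has only 0/4 same-type neighbors, below 3/8.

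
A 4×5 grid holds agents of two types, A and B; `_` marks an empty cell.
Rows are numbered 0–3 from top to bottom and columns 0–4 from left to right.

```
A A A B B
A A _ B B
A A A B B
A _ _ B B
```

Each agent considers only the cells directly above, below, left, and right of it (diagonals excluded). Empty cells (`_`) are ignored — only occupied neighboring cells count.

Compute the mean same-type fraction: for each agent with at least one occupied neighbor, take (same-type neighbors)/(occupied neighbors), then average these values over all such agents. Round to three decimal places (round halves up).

Row 0: (0,0)A 2/2 · (0,1)A 3/3 · (0,2)A 1/2 · (0,3)B 2/3 · (0,4)B 2/2
Row 1: (1,0)A 3/3 · (1,1)A 3/3 · (1,3)B 3/3 · (1,4)B 3/3
Row 2: (2,0)A 3/3 · (2,1)A 3/3 · (2,2)A 1/2 · (2,3)B 3/4 · (2,4)B 3/3
Row 3: (3,0)A 1/1 · (3,3)B 2/2 · (3,4)B 2/2
Sum over 17 agents: 2/2 + 3/3 + 1/2 + 2/3 + 2/2 + 3/3 + 3/3 + 3/3 + 3/3 + 3/3 + 3/3 + 1/2 + 3/4 + 3/3 + 1/1 + 2/2 + 2/2 = 185/12; mean = 185/12 ÷ 17 = 185/204 = 0.906862… → 0.907.

0.907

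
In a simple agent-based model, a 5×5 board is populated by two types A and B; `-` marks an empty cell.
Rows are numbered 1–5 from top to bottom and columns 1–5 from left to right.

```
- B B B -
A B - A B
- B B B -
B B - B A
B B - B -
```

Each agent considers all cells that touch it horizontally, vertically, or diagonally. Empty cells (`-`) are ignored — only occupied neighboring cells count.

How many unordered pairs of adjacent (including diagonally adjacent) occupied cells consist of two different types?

11

Scan each occupied cell's neighbors to the right and below (and the two forward diagonals) so each pair is counted once.
Row 1: B(1,2)–B(1,3)= B(1,2)–B(2,2)= B(1,2)–A(2,1)≠ B(1,3)–B(1,4)= B(1,3)–A(2,4)≠ B(1,3)–B(2,2)= B(1,4)–A(2,4)≠ B(1,4)–B(2,5)=  → 3/8 unlike.
Row 2: A(2,1)–B(2,2)≠ A(2,1)–B(3,2)≠ B(2,2)–B(3,2)= B(2,2)–B(3,3)= A(2,4)–B(2,5)≠ A(2,4)–B(3,4)≠ A(2,4)–B(3,3)≠ B(2,5)–B(3,4)=  → 5/8 unlike.
Row 3: B(3,2)–B(3,3)= B(3,2)–B(4,2)= B(3,2)–B(4,1)= B(3,3)–B(3,4)= B(3,3)–B(4,4)= B(3,3)–B(4,2)= B(3,4)–B(4,4)= B(3,4)–A(4,5)≠  → 1/8 unlike.
Row 4: B(4,1)–B(4,2)= B(4,1)–B(5,1)= B(4,1)–B(5,2)= B(4,2)–B(5,2)= B(4,2)–B(5,1)= B(4,4)–A(4,5)≠ B(4,4)–B(5,4)= A(4,5)–B(5,4)≠  → 2/8 unlike.
Row 5: B(5,1)–B(5,2)=  → 0/1 unlike.
Total adjacent occupied pairs: 33; unlike-type pairs: 11.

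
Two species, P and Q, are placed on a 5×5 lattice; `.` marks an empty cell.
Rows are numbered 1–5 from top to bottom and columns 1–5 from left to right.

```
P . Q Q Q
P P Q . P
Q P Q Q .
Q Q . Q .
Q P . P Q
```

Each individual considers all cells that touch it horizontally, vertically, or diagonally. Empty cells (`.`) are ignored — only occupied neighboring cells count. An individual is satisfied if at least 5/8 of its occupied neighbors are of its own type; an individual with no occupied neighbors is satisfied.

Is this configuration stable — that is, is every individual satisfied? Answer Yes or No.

Row 1: (1,1)P 2/2 ✓ · (1,3)Q 2/3 ✓ · (1,4)Q 3/4 ✓ · (1,5)Q 1/2 ✗
Row 2: (2,1)P 3/4 ✓ · (2,2)P 3/7 ✗ · (2,3)Q 4/6 ✓ · (2,5)P 0/3 ✗
Row 3: (3,1)Q 2/5 ✗ · (3,2)P 2/7 ✗ · (3,3)Q 4/6 ✓ · (3,4)Q 3/4 ✓
Row 4: (4,1)Q 3/5 ✗ · (4,2)Q 4/6 ✓ · (4,4)Q 3/4 ✓
Row 5: (5,1)Q 2/3 ✓ · (5,2)P 0/3 ✗ · (5,4)P 0/2 ✗ · (5,5)Q 1/2 ✗
For instance (1,5) has only 1/2 same-type neighbors, below 5/8.

No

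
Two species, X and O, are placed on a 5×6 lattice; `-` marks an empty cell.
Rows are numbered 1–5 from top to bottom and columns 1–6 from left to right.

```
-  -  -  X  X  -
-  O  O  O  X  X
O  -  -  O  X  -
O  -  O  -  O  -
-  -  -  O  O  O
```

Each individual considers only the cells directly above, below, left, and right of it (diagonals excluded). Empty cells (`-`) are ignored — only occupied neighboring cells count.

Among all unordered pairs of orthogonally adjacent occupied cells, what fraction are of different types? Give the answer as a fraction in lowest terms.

4/15

Scan each occupied cell's neighbors to the right and below so each pair is counted once.
Row 1: X(1,4)–X(1,5)= X(1,4)–O(2,4)≠ X(1,5)–X(2,5)=  → 1/3 unlike.
Row 2: O(2,2)–O(2,3)= O(2,3)–O(2,4)= O(2,4)–X(2,5)≠ O(2,4)–O(3,4)= X(2,5)–X(2,6)= X(2,5)–X(3,5)=  → 1/6 unlike.
Row 3: O(3,1)–O(4,1)= O(3,4)–X(3,5)≠ X(3,5)–O(4,5)≠  → 2/3 unlike.
Row 4: O(4,5)–O(5,5)=  → 0/1 unlike.
Row 5: O(5,4)–O(5,5)= O(5,5)–O(5,6)=  → 0/2 unlike.
Total adjacent occupied pairs: 15; unlike-type pairs: 4.
4/15 is already in lowest terms.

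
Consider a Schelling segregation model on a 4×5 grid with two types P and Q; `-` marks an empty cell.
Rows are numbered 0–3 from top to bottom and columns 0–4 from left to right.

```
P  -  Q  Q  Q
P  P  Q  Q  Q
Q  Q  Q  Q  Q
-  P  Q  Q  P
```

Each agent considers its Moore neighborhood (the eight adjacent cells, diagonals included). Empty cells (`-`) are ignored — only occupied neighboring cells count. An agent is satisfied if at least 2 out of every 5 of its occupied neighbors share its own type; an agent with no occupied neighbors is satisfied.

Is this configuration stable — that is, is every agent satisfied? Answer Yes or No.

No

(0,0)P 2/2 ok
(0,2)Q 3/4 ok
(0,3)Q 5/5 ok
(0,4)Q 3/3 ok
(1,0)P 2/4 ok
(1,1)P 2/7 unhappy
(1,2)Q 6/7 ok
(1,3)Q 8/8 ok
(1,4)Q 5/5 ok
(2,0)Q 1/4 unhappy
(2,1)Q 4/7 ok
(2,2)Q 6/8 ok
(2,3)Q 7/8 ok
(2,4)Q 4/5 ok
(3,1)P 0/4 unhappy
(3,2)Q 4/5 ok
(3,3)Q 4/5 ok
(3,4)P 0/3 unhappy
For instance (1,1) has only 2/7 same-type neighbors, below 2/5.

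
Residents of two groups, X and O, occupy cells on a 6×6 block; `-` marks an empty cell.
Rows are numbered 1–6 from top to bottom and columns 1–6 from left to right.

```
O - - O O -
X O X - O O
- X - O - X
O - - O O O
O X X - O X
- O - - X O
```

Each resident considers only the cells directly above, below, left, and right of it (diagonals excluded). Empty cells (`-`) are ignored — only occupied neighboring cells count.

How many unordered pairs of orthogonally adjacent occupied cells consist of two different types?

13

Scan each occupied cell's neighbors to the right and below so each pair is counted once.
From row 1: 1 unlike of 3 pairs (running 1/3).
From row 2: 4 unlike of 5 pairs (running 5/8).
From row 3: 1 unlike of 2 pairs (running 6/10).
From row 4: 1 unlike of 5 pairs (running 7/15).
From row 5: 5 unlike of 6 pairs (running 12/21).
From row 6: 1 unlike of 1 pairs (running 13/22).
Total adjacent occupied pairs: 22; unlike-type pairs: 13.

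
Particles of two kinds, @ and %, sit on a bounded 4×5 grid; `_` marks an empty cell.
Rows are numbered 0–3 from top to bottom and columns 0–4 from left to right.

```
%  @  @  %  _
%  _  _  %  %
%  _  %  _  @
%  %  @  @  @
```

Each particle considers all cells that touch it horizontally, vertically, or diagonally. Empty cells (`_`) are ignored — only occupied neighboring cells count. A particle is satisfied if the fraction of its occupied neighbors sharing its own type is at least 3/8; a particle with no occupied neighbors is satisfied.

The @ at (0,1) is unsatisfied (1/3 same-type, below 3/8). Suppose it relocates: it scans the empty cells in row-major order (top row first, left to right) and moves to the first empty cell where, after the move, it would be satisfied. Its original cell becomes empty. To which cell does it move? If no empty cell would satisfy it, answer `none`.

Vacating (0,1). Empty cells in order:
  (0,4): 0/3 same-type → still unsatisfied.
  (1,1): 1/5 same-type → still unsatisfied.
  (1,2): 1/4 same-type → still unsatisfied.
  (2,1): 1/6 same-type → still unsatisfied.
  (2,3): 4/7 same-type → satisfied — stop here.

(2,3)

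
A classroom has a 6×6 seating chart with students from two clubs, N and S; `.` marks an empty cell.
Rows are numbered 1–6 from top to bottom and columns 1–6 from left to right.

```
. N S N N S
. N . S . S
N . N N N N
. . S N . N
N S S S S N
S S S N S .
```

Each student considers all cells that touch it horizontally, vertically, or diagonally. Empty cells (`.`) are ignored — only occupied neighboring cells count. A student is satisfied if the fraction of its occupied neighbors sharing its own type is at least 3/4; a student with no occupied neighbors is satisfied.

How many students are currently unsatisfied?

21

(1,2)N 1/2 ✗
(1,3)S 1/4 ✗
(1,4)N 1/3 ✗
(1,5)N 1/4 ✗
(1,6)S 1/2 ✗
(2,2)N 3/4 ✓
(2,4)S 1/6 ✗
(2,6)S 1/4 ✗
(3,1)N 1/1 ✓
(3,3)N 3/5 ✗
(3,4)N 3/5 ✗
(3,5)N 4/6 ✗
(3,6)N 2/3 ✗
(4,3)S 3/6 ✗
(4,4)N 3/7 ✗
(4,6)N 3/4 ✓
(5,1)N 0/3 ✗
(5,2)S 5/6 ✓
(5,3)S 5/7 ✗
(5,4)S 5/7 ✗
(5,5)S 2/6 ✗
(5,6)N 1/3 ✗
(6,1)S 2/3 ✗
(6,2)S 4/5 ✓
(6,3)S 4/5 ✓
(6,4)N 0/5 ✗
(6,5)S 2/4 ✗
Unsatisfied: (1,2), (1,3), (1,4), (1,5), (1,6), (2,4), (2,6), (3,3), (3,4), (3,5), (3,6), (4,3), (4,4), (5,1), (5,3), (5,4), (5,5), (5,6), (6,1), (6,4), (6,5) — 21 in total.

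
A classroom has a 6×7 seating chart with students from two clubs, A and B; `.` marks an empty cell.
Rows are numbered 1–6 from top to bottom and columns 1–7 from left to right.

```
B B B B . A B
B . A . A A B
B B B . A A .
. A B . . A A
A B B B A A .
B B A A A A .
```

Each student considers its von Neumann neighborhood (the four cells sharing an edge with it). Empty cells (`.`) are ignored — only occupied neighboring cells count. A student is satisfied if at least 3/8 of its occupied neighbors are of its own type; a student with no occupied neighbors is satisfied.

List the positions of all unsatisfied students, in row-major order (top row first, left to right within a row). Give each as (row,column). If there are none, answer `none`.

(2,3), (4,2), (5,1), (5,4), (6,3)

(1,1)B 2/2 satisfied
(1,2)B 2/2 satisfied
(1,3)B 2/3 satisfied
(1,4)B 1/1 satisfied
(1,6)A 1/2 satisfied
(1,7)B 1/2 satisfied
(2,1)B 2/2 satisfied
(2,3)A 0/2 not
(2,5)A 2/2 satisfied
(2,6)A 3/4 satisfied
(2,7)B 1/2 satisfied
(3,1)B 2/2 satisfied
(3,2)B 2/3 satisfied
(3,3)B 2/3 satisfied
(3,5)A 2/2 satisfied
(3,6)A 3/3 satisfied
(4,2)A 0/3 not
(4,3)B 2/3 satisfied
(4,6)A 3/3 satisfied
(4,7)A 1/1 satisfied
(5,1)A 0/2 not
(5,2)B 2/4 satisfied
(5,3)B 3/4 satisfied
(5,4)B 1/3 not
(5,5)A 2/3 satisfied
(5,6)A 3/3 satisfied
(6,1)B 1/2 satisfied
(6,2)B 2/3 satisfied
(6,3)A 1/3 not
(6,4)A 2/3 satisfied
(6,5)A 3/3 satisfied
(6,6)A 2/2 satisfied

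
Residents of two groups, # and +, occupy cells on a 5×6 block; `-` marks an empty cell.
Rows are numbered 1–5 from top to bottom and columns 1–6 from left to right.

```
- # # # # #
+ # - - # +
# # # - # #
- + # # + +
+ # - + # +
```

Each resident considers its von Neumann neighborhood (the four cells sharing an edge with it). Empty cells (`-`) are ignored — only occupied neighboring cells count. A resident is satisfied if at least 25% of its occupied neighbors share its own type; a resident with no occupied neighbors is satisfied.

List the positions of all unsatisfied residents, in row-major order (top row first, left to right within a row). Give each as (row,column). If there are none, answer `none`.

(2,1), (2,6), (4,2), (5,1), (5,2), (5,4), (5,5)

(1,2)# 2/2 ok
(1,3)# 2/2 ok
(1,4)# 2/2 ok
(1,5)# 3/3 ok
(1,6)# 1/2 ok
(2,1)+ 0/2 unhappy
(2,2)# 2/3 ok
(2,5)# 2/3 ok
(2,6)+ 0/3 unhappy
(3,1)# 1/2 ok
(3,2)# 3/4 ok
(3,3)# 2/2 ok
(3,5)# 2/3 ok
(3,6)# 1/3 ok
(4,2)+ 0/3 unhappy
(4,3)# 2/3 ok
(4,4)# 1/3 ok
(4,5)+ 1/4 ok
(4,6)+ 2/3 ok
(5,1)+ 0/1 unhappy
(5,2)# 0/2 unhappy
(5,4)+ 0/2 unhappy
(5,5)# 0/3 unhappy
(5,6)+ 1/2 ok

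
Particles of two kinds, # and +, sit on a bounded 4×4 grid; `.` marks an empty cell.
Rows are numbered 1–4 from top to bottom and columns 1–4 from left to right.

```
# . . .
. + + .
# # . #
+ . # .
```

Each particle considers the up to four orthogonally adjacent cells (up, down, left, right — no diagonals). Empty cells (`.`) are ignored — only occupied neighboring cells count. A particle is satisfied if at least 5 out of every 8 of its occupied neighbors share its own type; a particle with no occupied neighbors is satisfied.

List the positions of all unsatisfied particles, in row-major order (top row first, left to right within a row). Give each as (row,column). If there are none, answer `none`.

(1,1)# 0/0 satisfied
(2,2)+ 1/2 not
(2,3)+ 1/1 satisfied
(3,1)# 1/2 not
(3,2)# 1/2 not
(3,4)# 0/0 satisfied
(4,1)+ 0/1 not
(4,3)# 0/0 satisfied

(2,2), (3,1), (3,2), (4,1)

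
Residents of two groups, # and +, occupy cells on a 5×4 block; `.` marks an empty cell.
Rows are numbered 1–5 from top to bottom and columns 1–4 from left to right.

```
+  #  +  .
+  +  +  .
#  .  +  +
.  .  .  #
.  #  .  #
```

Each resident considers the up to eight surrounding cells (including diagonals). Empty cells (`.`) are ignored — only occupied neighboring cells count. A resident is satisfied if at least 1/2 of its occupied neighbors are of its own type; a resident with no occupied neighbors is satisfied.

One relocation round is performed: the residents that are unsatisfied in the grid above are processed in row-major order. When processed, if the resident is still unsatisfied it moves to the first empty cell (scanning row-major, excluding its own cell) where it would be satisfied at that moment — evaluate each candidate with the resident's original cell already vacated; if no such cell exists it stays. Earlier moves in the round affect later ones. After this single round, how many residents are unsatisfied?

0

Initially unsatisfied (in order): (1,2), (3,1), (4,4).
  (1,2) → (4,1).
  (3,1) → (4,2).
  (4,4) → (3,1).
Resulting grid:
+ . + .
+ + + .
# . + +
# # . .
. # . #
All satisfied now.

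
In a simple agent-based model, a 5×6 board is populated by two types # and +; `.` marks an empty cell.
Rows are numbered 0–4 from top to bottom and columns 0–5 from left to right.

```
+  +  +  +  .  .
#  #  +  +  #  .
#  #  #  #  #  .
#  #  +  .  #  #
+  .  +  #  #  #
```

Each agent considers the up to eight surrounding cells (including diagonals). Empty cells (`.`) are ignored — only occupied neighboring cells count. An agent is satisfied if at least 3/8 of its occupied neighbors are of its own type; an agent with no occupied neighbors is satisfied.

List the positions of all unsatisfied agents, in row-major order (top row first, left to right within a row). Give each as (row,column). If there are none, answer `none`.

(0,0), (3,2), (4,0), (4,2)

(0,0)+ 1/3 ✗
(0,1)+ 3/5 ✓
(0,2)+ 4/5 ✓
(0,3)+ 3/4 ✓
(1,0)# 3/5 ✓
(1,1)# 4/8 ✓
(1,2)+ 4/8 ✓
(1,3)+ 3/7 ✓
(1,4)# 2/4 ✓
(2,0)# 5/5 ✓
(2,1)# 6/8 ✓
(2,2)# 4/7 ✓
(2,3)# 4/7 ✓
(2,4)# 4/5 ✓
(3,0)# 3/4 ✓
(3,1)# 4/7 ✓
(3,2)+ 1/6 ✗
(3,4)# 6/6 ✓
(3,5)# 4/4 ✓
(4,0)+ 0/2 ✗
(4,2)+ 1/3 ✗
(4,3)# 2/4 ✓
(4,4)# 4/4 ✓
(4,5)# 3/3 ✓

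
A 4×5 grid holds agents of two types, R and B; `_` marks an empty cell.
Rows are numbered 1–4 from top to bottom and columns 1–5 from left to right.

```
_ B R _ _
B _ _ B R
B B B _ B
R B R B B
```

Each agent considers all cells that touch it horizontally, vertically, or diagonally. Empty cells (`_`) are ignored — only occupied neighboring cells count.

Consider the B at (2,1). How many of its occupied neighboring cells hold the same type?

3

Occupied neighbors of (2,1): (1,2)=B, (3,1)=B, (3,2)=B.
Same type (B): 3 of 3.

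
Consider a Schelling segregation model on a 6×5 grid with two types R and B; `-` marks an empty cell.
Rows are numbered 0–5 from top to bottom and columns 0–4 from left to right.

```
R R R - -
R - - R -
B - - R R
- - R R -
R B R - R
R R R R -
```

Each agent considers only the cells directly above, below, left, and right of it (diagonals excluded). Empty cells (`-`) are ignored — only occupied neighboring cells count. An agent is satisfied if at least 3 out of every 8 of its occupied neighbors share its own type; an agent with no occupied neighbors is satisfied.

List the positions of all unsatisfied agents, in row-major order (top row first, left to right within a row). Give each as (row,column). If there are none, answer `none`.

(2,0), (4,1)

(0,0)R 2/2 ok
(0,1)R 2/2 ok
(0,2)R 1/1 ok
(1,0)R 1/2 ok
(1,3)R 1/1 ok
(2,0)B 0/1 unhappy
(2,3)R 3/3 ok
(2,4)R 1/1 ok
(3,2)R 2/2 ok
(3,3)R 2/2 ok
(4,0)R 1/2 ok
(4,1)B 0/3 unhappy
(4,2)R 2/3 ok
(4,4)R 0/0 ok
(5,0)R 2/2 ok
(5,1)R 2/3 ok
(5,2)R 3/3 ok
(5,3)R 1/1 ok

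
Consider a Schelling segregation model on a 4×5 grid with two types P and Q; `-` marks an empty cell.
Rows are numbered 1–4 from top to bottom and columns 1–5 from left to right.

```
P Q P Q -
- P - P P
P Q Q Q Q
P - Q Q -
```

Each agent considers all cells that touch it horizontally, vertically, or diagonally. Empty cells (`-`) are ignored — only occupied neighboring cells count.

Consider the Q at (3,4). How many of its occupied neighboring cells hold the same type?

4

Occupied neighbors of (3,4): (2,4)=P, (2,5)=P, (3,3)=Q, (3,5)=Q, (4,3)=Q, (4,4)=Q.
Same type (Q): 4 of 6.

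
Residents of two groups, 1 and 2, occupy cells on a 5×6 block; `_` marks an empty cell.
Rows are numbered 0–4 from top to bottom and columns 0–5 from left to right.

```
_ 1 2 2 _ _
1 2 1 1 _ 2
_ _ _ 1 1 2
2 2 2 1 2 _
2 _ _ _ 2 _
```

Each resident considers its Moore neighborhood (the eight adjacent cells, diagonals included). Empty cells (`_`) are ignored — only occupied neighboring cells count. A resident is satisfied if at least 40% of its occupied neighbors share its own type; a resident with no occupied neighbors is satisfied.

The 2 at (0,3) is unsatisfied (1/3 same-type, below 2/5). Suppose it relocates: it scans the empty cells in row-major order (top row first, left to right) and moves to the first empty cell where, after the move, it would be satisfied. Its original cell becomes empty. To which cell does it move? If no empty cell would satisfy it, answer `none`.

(0,4)

Vacating (0,3). Empty cells in order:
  (0,0): 1/3 same-type → still unsatisfied.
  (0,4): 1/2 same-type → satisfied — stop here.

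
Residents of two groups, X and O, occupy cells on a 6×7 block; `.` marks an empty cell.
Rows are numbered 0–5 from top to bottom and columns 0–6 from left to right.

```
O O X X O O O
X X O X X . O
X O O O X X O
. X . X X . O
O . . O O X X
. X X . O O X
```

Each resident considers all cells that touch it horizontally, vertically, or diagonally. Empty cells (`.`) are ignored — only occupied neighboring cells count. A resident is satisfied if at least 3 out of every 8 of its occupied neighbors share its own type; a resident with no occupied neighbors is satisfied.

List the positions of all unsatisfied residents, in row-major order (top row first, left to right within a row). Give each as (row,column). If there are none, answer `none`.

(0,0), (0,4), (2,1), (2,3), (3,1), (3,3), (3,6), (4,0)

(0,0)O 1/3 ✗
(0,1)O 2/5 ✓
(0,2)X 3/5 ✓
(0,3)X 3/5 ✓
(0,4)O 1/4 ✗
(0,5)O 3/4 ✓
(0,6)O 2/2 ✓
(1,0)X 2/5 ✓
(1,1)X 3/8 ✓
(1,2)O 4/8 ✓
(1,3)X 4/8 ✓
(1,4)X 4/7 ✓
(1,6)O 3/4 ✓
(2,0)X 3/4 ✓
(2,1)O 2/6 ✗
(2,2)O 3/7 ✓
(2,3)O 2/7 ✗
(2,4)X 5/6 ✓
(2,5)X 3/6 ✓
(2,6)O 2/3 ✓
(3,1)X 1/4 ✗
(3,3)X 2/6 ✗
(3,4)X 4/7 ✓
(3,6)O 1/4 ✗
(4,0)O 0/2 ✗
(4,3)O 2/5 ✓
(4,4)O 3/6 ✓
(4,5)X 3/7 ✓
(4,6)X 2/4 ✓
(5,1)X 1/2 ✓
(5,2)X 1/2 ✓
(5,4)O 3/4 ✓
(5,5)O 2/5 ✓
(5,6)X 2/3 ✓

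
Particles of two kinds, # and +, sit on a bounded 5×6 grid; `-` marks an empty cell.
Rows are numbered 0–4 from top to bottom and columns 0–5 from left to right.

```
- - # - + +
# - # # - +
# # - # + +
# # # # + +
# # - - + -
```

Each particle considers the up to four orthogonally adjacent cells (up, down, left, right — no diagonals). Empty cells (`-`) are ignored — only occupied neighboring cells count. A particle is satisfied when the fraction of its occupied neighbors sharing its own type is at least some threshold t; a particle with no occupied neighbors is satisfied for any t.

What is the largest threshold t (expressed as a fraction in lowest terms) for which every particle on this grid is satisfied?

2/3

(0,2)# 1/1
(0,4)+ 1/1
(0,5)+ 2/2
(1,0)# 1/1
(1,2)# 2/2
(1,3)# 2/2
(1,5)+ 2/2
(2,0)# 3/3
(2,1)# 2/2
(2,3)# 2/3
(2,4)+ 2/3
(2,5)+ 3/3
(3,0)# 3/3
(3,1)# 4/4
(3,2)# 2/2
(3,3)# 2/3
(3,4)+ 3/4
(3,5)+ 2/2
(4,0)# 2/2
(4,1)# 2/2
(4,4)+ 1/1
The smallest same-type fraction is 2/3 at (2,3), which reduces to 2/3. Any threshold above that leaves this particle unsatisfied.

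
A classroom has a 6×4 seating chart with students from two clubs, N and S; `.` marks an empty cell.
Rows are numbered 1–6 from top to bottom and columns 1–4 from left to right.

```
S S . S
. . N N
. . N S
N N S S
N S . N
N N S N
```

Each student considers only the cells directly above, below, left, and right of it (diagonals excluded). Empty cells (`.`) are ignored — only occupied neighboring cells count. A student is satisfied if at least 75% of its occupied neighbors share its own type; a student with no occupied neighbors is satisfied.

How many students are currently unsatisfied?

(1,1)S 1/1 ok
(1,2)S 1/1 ok
(1,4)S 0/1 unhappy
(2,3)N 2/2 ok
(2,4)N 1/3 unhappy
(3,3)N 1/3 unhappy
(3,4)S 1/3 unhappy
(4,1)N 2/2 ok
(4,2)N 1/3 unhappy
(4,3)S 1/3 unhappy
(4,4)S 2/3 unhappy
(5,1)N 2/3 unhappy
(5,2)S 0/3 unhappy
(5,4)N 1/2 unhappy
(6,1)N 2/2 ok
(6,2)N 1/3 unhappy
(6,3)S 0/2 unhappy
(6,4)N 1/2 unhappy
Unsatisfied: (1,4), (2,4), (3,3), (3,4), (4,2), (4,3), (4,4), (5,1), (5,2), (5,4), (6,2), (6,3), (6,4) — 13 in total.

13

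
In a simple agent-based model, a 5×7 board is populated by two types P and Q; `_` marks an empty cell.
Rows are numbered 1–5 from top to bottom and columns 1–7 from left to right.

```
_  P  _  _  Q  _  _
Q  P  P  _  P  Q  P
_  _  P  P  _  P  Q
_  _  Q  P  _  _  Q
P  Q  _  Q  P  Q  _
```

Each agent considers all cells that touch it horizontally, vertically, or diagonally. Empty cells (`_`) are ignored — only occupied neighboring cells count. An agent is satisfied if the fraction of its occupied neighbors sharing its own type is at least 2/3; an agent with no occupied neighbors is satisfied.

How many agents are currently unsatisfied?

14

(1,2)P 2/3 satisfied
(1,5)Q 1/2 not
(2,1)Q 0/2 not
(2,2)P 3/4 satisfied
(2,3)P 4/4 satisfied
(2,5)P 2/4 not
(2,6)Q 2/5 not
(2,7)P 1/3 not
(3,3)P 4/5 satisfied
(3,4)P 4/5 satisfied
(3,6)P 2/5 not
(3,7)Q 2/4 not
(4,3)Q 2/5 not
(4,4)P 3/5 not
(4,7)Q 2/3 satisfied
(5,1)P 0/1 not
(5,2)Q 1/2 not
(5,4)Q 1/3 not
(5,5)P 1/3 not
(5,6)Q 1/2 not
Unsatisfied: (1,5), (2,1), (2,5), (2,6), (2,7), (3,6), (3,7), (4,3), (4,4), (5,1), (5,2), (5,4), (5,5), (5,6) — 14 in total.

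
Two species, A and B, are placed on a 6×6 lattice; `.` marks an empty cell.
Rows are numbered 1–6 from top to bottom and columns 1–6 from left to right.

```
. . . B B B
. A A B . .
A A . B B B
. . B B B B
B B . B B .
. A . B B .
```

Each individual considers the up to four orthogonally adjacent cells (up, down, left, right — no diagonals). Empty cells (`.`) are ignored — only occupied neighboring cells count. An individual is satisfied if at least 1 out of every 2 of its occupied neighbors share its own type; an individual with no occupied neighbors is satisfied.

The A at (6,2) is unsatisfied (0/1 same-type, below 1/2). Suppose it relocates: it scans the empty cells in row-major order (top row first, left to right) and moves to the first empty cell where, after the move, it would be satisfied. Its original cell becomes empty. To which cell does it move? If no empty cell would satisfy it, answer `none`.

Vacating (6,2). Empty cells in order:
  (1,1): 0/0 same-type → satisfied — stop here.

(1,1)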